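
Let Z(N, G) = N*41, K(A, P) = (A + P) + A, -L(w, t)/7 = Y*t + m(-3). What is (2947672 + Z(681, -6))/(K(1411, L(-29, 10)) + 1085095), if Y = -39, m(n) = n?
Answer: 2975593/1090668 ≈ 2.7282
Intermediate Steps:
L(w, t) = 21 + 273*t (L(w, t) = -7*(-39*t - 3) = -7*(-3 - 39*t) = 21 + 273*t)
K(A, P) = P + 2*A
Z(N, G) = 41*N
(2947672 + Z(681, -6))/(K(1411, L(-29, 10)) + 1085095) = (2947672 + 41*681)/(((21 + 273*10) + 2*1411) + 1085095) = (2947672 + 27921)/(((21 + 2730) + 2822) + 1085095) = 2975593/((2751 + 2822) + 1085095) = 2975593/(5573 + 1085095) = 2975593/1090668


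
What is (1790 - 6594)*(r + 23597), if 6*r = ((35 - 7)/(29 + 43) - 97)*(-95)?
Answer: -3259130881/27 ≈ -1.2071e+8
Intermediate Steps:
r = 165205/108 (r = (((35 - 7)/(29 + 43) - 97)*(-95))/6 = ((28/72 - 97)*(-95))/6 = ((28*(1/72) - 97)*(-95))/6 = ((7/18 - 97)*(-95))/6 = (-1739/18*(-95))/6 = (⅙)*(165205/18) = 165205/108 ≈ 1529.7)
(1790 - 6594)*(r + 23597) = (1790 - 6594)*(165205/108 + 23597) = -4804*2713681/108 = -3259130881/27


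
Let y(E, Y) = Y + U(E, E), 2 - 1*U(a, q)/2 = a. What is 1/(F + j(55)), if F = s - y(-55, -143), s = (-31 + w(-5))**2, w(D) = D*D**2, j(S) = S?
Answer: 1/24420 ≈ 4.0950e-5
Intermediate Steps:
U(a, q) = 4 - 2*a
y(E, Y) = 4 + Y - 2*E (y(E, Y) = Y + (4 - 2*E) = 4 + Y - 2*E)
w(D) = D**3
s = 24336 (s = (-31 + (-5)**3)**2 = (-31 - 125)**2 = (-156)**2 = 24336)
F = 24365 (F = 24336 - (4 - 143 - 2*(-55)) = 24336 - (4 - 143 + 110) = 24336 - 1*(-29) = 24336 + 29 = 24365)
1/(F + j(55)) = 1/(24365 + 55) = 1/24420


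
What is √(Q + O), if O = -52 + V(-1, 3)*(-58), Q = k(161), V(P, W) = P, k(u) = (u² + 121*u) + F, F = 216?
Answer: 2*√11406 ≈ 213.60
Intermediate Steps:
k(u) = 216 + u² + 121*u (k(u) = (u² + 121*u) + 216 = 216 + u² + 121*u)
Q = 45618 (Q = 216 + 161² + 121*161 = 216 + 25921 + 19481 = 45618)
O = 6 (O = -52 - 1*(-58) = -52 + 58 = 6)
√(Q + O) = √(45618 + 6) = √45624 = 2*√11406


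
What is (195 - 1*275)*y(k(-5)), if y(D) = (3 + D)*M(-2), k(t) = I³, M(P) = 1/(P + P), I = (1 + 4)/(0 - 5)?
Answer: 40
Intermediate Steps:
I = -1 (I = 5/(-5) = 5*(-⅕) = -1)
M(P) = 1/(2*P)
k(t) = -1 (k(t) = (-1)³ = -1)
y(D) = -¾ - D/4 (y(D) = (3 + D)*((½)/(-2)) = (3 + D)*((½)*(-½)) = (3 + D)*(-¼) = -¾ - D/4)
(195 - 1*275)*y(k(-5)) = (195 - 1*275)*(-¾ - ¼*(-1)) = (195 - 275)*(-¾ + ¼) = -80*(-½) = 40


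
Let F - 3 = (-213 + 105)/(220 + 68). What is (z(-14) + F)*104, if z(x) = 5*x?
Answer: -7007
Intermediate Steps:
F = 21/8 (F = 3 + (-213 + 105)/(220 + 68) = 3 - 108/288 = 3 - 108*1/288 = 3 - 3/8 = 21/8 ≈ 2.6250)
(z(-14) + F)*104 = (5*(-14) + 21/8)*104 = (-70 + 21/8)*104 = -539/8*104 = -7007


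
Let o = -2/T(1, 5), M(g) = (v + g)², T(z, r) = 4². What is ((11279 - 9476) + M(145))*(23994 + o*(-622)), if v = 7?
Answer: 2398220309/4 ≈ 5.9956e+8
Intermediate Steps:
T(z, r) = 16
M(g) = (7 + g)²
o = -⅛ (o = -2/16 = -2*1/16 = -⅛ ≈ -0.12500)
((11279 - 9476) + M(145))*(23994 + o*(-622)) = ((11279 - 9476) + (7 + 145)²)*(23994 - ⅛*(-622)) = (1803 + 152²)*(23994 + 311/4) = (1803 + 23104)*(96287/4) = 24907*(96287/4) = 2398220309/4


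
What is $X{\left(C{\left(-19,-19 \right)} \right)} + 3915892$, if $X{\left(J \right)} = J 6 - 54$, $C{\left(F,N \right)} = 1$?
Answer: $3915844$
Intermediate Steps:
$X{\left(J \right)} = -54 + 6 J$ ($X{\left(J \right)} = 6 J - 54 = -54 + 6 J$)
$X{\left(C{\left(-19,-19 \right)} \right)} + 3915892 = \left(-54 + 6 \cdot 1\right) + 3915892 = \left(-54 + 6\right) + 3915892 = -48 + 3915892 = 3915844$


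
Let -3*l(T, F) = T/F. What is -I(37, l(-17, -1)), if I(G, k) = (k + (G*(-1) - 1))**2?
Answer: -17161/9 ≈ -1906.8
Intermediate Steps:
l(T, F) = -T/(3*F)
I(G, k) = (-1 + k - G)**2 (I(G, k) = (k + (-G - 1))**2 = (k + (-1 - G))**2 = (-1 + k - G)**2)
-I(37, l(-17, -1)) = -(1 + 37 - (-1)*(-17)/(3*(-1)))**2 = -(1 + 37 - (-1)*(-17)*(-1)/3)**2 = -(1 + 37 - 1*(-17/3))**2 = -(1 + 37 + 17/3)**2 = -(131/3)**2 = -1*17161/9 = -17161/9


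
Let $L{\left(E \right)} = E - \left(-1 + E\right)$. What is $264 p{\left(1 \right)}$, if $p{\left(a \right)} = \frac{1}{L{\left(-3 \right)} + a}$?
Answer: $132$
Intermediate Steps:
$L{\left(E \right)} = 1$ ($L{\left(E \right)} = E - \left(-1 + E\right) = 1$)
$p{\left(a \right)} = \frac{1}{1 + a}$
$264 p{\left(1 \right)} = \frac{264}{1 + 1} = \frac{264}{2} = 264 \cdot \frac{1}{2} = 132$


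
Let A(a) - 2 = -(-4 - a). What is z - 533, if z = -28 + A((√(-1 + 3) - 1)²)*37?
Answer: -228 - 74*√2 ≈ -332.65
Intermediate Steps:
A(a) = 6 + a (A(a) = 2 - (-4 - a) = 2 + (4 + a) = 6 + a)
z = 194 + 37*(-1 + √2)² (z = -28 + (6 + (√(-1 + 3) - 1)²)*37 = -28 + (6 + (√2 - 1)²)*37 = -28 + (6 + (-1 + √2)²)*37 = -28 + (222 + 37*(-1 + √2)²) = 194 + 37*(-1 + √2)² ≈ 200.35)
z - 533 = (305 - 74*√2) - 533 = -228 - 74*√2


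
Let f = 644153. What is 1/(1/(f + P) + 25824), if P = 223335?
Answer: 867488/22402010113 ≈ 3.8724e-5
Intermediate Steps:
1/(1/(f + P) + 25824) = 1/(1/(644153 + 223335) + 25824) = 1/(1/867488 + 25824) = 1/(22402010113/867488) = 867488/22402010113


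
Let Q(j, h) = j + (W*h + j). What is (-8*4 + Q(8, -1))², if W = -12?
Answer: 16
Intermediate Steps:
Q(j, h) = -12*h + 2*j (Q(j, h) = j + (-12*h + j) = j + (j - 12*h) = -12*h + 2*j)
(-8*4 + Q(8, -1))² = (-8*4 + (-12*(-1) + 2*8))² = (-32 + (12 + 16))² = (-32 + 28)² = (-4)² = 16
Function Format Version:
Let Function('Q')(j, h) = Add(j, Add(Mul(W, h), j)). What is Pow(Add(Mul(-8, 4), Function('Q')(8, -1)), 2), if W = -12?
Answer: 16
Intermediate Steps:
Function('Q')(j, h) = Add(Mul(-12, h), Mul(2, j)) (Function('Q')(j, h) = Add(j, Add(Mul(-12, h), j)) = Add(j, Add(j, Mul(-12, h))) = Add(Mul(-12, h), Mul(2, j)))
Pow(Add(Mul(-8, 4), Function('Q')(8, -1)), 2) = Pow(Add(Mul(-8, 4), Add(Mul(-12, -1), Mul(2, 8))), 2) = Pow(Add(-32, Add(12, 16)), 2) = Pow(Add(-32, 28), 2) = Pow(-4, 2) = 16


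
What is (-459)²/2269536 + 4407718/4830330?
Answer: 1836855572263/1827101304480 ≈ 1.0053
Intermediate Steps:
(-459)²/2269536 + 4407718/4830330 = 210681*(1/2269536) + 4407718*(1/4830330) = 70227/756512 + 2203859/2415165 = 1836855572263/1827101304480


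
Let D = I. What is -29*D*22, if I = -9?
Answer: 5742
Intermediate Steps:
D = -9
-29*D*22 = -29*(-9)*22 = 261*22 = 5742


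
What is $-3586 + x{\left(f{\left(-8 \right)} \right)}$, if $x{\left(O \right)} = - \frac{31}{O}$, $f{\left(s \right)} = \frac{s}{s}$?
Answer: $-3617$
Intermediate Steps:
$f{\left(s \right)} = 1$
$-3586 + x{\left(f{\left(-8 \right)} \right)} = -3586 - \frac{31}{1} = -3586 - 31 = -3617$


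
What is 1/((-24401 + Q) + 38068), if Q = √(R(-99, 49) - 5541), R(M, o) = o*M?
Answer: 13667/186797281 - 2*I*√2598/186797281 ≈ 7.3165e-5 - 5.4573e-7*I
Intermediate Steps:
R(M, o) = M*o
Q = 2*I*√2598 (Q = √(-99*49 - 5541) = √(-4851 - 5541) = √(-10392) = 2*I*√2598 ≈ 101.94*I)
1/((-24401 + Q) + 38068) = 1/((-24401 + 2*I*√2598) + 38068) = 1/(13667 + 2*I*√2598)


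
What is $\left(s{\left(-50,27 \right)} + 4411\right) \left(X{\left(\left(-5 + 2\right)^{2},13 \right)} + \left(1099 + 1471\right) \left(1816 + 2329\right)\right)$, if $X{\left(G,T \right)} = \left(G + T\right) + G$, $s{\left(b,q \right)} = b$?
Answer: $46456341841$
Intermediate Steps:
$X{\left(G,T \right)} = T + 2 G$
$\left(s{\left(-50,27 \right)} + 4411\right) \left(X{\left(\left(-5 + 2\right)^{2},13 \right)} + \left(1099 + 1471\right) \left(1816 + 2329\right)\right) = \left(-50 + 4411\right) \left(\left(13 + 2 \left(-5 + 2\right)^{2}\right) + \left(1099 + 1471\right) \left(1816 + 2329\right)\right) = 4361 \left(\left(13 + 2 \left(-3\right)^{2}\right) + 2570 \cdot 4145\right) = 4361 \left(\left(13 + 2 \cdot 9\right) + 10652650\right) = 4361 \left(\left(13 + 18\right) + 10652650\right) = 4361 \left(31 + 10652650\right) = 4361 \cdot 10652681 = 46456341841$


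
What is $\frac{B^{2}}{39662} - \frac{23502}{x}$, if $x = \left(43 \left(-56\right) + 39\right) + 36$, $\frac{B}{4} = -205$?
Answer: $\frac{1250422762}{46265723} \approx 27.027$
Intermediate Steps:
$B = -820$ ($B = 4 \left(-205\right) = -820$)
$x = -2333$ ($x = \left(-2408 + 39\right) + 36 = -2369 + 36 = -2333$)
$\frac{B^{2}}{39662} - \frac{23502}{x} = \frac{\left(-820\right)^{2}}{39662} - \frac{23502}{-2333} = 672400 \cdot \frac{1}{39662} - - \frac{23502}{2333} = \frac{336200}{19831} + \frac{23502}{2333} = \frac{1250422762}{46265723}$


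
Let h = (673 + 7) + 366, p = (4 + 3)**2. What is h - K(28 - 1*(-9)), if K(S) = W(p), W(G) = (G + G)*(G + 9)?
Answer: -4638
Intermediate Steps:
p = 49 (p = 7**2 = 49)
W(G) = 2*G*(9 + G) (W(G) = (2*G)*(9 + G) = 2*G*(9 + G))
K(S) = 5684 (K(S) = 2*49*(9 + 49) = 2*49*58 = 5684)
h = 1046 (h = 680 + 366 = 1046)
h - K(28 - 1*(-9)) = 1046 - 1*5684 = 1046 - 5684 = -4638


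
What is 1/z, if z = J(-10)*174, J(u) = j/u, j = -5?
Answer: 1/87 ≈ 0.011494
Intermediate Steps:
J(u) = -5/u
z = 87 (z = -5/(-10)*174 = -5*(-⅒)*174 = (½)*174 = 87)
1/z = 1/87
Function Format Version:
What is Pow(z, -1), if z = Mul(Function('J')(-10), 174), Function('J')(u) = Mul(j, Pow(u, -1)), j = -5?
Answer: Rational(1, 87) ≈ 0.011494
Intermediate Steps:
Function('J')(u) = Mul(-5, Pow(u, -1))
z = 87 (z = Mul(Mul(-5, Pow(-10, -1)), 174) = Mul(Mul(-5, Rational(-1, 10)), 174) = Mul(Rational(1, 2), 174) = 87)
Pow(z, -1) = Pow(87, -1) = Rational(1, 87)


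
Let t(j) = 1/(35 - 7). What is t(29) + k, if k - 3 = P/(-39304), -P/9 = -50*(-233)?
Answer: 196145/34391 ≈ 5.7034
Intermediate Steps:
t(j) = 1/28
P = -104850 (P = -(-450)*(-233) = -9*11650 = -104850)
k = 111381/19652 (k = 3 - 104850/(-39304) = 3 - 104850*(-1/39304) = 3 + 52425/19652 = 111381/19652 ≈ 5.6677)
t(29) + k = 1/28 + 111381/19652 = 196145/34391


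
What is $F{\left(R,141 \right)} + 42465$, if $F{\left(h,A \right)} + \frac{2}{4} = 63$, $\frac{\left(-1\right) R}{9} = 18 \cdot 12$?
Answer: $\frac{85055}{2} \approx 42528.0$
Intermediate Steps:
$R = -1944$ ($R = - 9 \cdot 18 \cdot 12 = \left(-9\right) 216 = -1944$)
$F{\left(h,A \right)} = \frac{125}{2}$ ($F{\left(h,A \right)} = - \frac{1}{2} + 63 = \frac{125}{2}$)
$F{\left(R,141 \right)} + 42465 = \frac{125}{2} + 42465 = \frac{85055}{2}$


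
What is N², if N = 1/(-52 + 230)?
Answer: 1/31684 ≈ 3.1562e-5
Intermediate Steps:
N = 1/178 ≈ 0.0056180
N² = (1/178)² = 1/31684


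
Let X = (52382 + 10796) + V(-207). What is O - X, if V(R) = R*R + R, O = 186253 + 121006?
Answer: 201439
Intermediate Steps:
O = 307259
V(R) = R + R**2 (V(R) = R**2 + R = R + R**2)
X = 105820 (X = (52382 + 10796) - 207*(1 - 207) = 63178 - 207*(-206) = 63178 + 42642 = 105820)
O - X = 307259 - 1*105820 = 307259 - 105820 = 201439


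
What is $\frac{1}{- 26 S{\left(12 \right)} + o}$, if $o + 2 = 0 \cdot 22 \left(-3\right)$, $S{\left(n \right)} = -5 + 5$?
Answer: $- \frac{1}{2} \approx -0.5$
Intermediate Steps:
$S{\left(n \right)} = 0$
$o = -2$ ($o = -2 + 0 \cdot 22 \left(-3\right) = -2 + 0 \left(-3\right) = -2 + 0 = -2$)
$\frac{1}{- 26 S{\left(12 \right)} + o} = \frac{1}{\left(-26\right) 0 - 2} = \frac{1}{0 - 2} = \frac{1}{-2} = - \frac{1}{2}$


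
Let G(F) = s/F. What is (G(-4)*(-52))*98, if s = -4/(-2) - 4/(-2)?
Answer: 5096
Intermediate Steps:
s = 4 (s = -4*(-½) - 4*(-½) = 2 + 2 = 4)
G(F) = 4/F
(G(-4)*(-52))*98 = ((4/(-4))*(-52))*98 = ((4*(-¼))*(-52))*98 = -1*(-52)*98 = 52*98 = 5096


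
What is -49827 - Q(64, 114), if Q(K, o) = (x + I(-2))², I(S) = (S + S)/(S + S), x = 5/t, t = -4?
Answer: -797233/16 ≈ -49827.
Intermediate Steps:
x = -5/4 (x = 5/(-4) = 5*(-¼) = -5/4 ≈ -1.2500)
I(S) = 1 (I(S) = (2*S)/((2*S)) = (2*S)*(1/(2*S)) = 1)
Q(K, o) = 1/16 (Q(K, o) = (-5/4 + 1)² = (-¼)² = 1/16)
-49827 - Q(64, 114) = -49827 - 1*1/16 = -49827 - 1/16 = -797233/16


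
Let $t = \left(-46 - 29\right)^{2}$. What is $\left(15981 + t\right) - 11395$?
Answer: $10211$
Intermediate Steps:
$t = 5625$ ($t = \left(-75\right)^{2} = 5625$)
$\left(15981 + t\right) - 11395 = \left(15981 + 5625\right) - 11395 = 21606 - 11395 = 10211$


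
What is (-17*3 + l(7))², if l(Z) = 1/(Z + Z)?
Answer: 508369/196 ≈ 2593.7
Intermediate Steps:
l(Z) = 1/(2*Z)
(-17*3 + l(7))² = (-17*3 + (½)/7)² = (-51 + (½)*(⅐))² = (-51 + 1/14)² = (-713/14)² = 508369/196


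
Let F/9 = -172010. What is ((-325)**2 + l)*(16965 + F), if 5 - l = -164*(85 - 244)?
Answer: -121807118250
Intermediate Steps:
F = -1548090 (F = 9*(-172010) = -1548090)
l = -26071 (l = 5 - (-164)*(85 - 244) = 5 - (-164)*(-159) = 5 - 1*26076 = 5 - 26076 = -26071)
((-325)**2 + l)*(16965 + F) = ((-325)**2 - 26071)*(16965 - 1548090) = (105625 - 26071)*(-1531125) = 79554*(-1531125) = -121807118250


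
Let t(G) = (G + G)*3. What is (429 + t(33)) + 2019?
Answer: 2646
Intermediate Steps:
t(G) = 6*G (t(G) = (2*G)*3 = 6*G)
(429 + t(33)) + 2019 = (429 + 6*33) + 2019 = (429 + 198) + 2019 = 627 + 2019 = 2646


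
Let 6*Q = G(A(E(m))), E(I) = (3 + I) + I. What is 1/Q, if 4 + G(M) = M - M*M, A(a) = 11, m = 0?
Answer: -1/19 ≈ -0.052632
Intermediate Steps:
E(I) = 3 + 2*I
G(M) = -4 + M - M² (G(M) = -4 + (M - M*M) = -4 + (M - M²) = -4 + M - M²)
Q = -19 (Q = (-4 + 11 - 1*11²)/6 = (-4 + 11 - 1*121)/6 = (-4 + 11 - 121)/6 = (⅙)*(-114) = -19)
1/Q = 1/(-19) = -1/19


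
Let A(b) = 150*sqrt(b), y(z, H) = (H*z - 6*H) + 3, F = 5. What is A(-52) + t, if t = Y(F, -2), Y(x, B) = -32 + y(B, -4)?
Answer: 3 + 300*I*sqrt(13) ≈ 3.0 + 1081.7*I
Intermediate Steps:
y(z, H) = 3 - 6*H + H*z (y(z, H) = (-6*H + H*z) + 3 = 3 - 6*H + H*z)
Y(x, B) = -5 - 4*B (Y(x, B) = -32 + (3 - 6*(-4) - 4*B) = -32 + (3 + 24 - 4*B) = -32 + (27 - 4*B) = -5 - 4*B)
t = 3 (t = -5 - 4*(-2) = -5 + 8 = 3)
A(-52) + t = 150*sqrt(-52) + 3 = 150*(2*I*sqrt(13)) + 3 = 300*I*sqrt(13) + 3 = 3 + 300*I*sqrt(13)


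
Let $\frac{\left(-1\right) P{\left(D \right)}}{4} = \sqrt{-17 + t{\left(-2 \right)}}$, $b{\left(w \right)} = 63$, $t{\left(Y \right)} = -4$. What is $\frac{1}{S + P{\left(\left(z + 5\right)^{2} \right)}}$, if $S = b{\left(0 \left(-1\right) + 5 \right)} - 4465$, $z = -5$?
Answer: $\frac{i}{2 \left(- 2201 i + 2 \sqrt{21}\right)} \approx -0.00022717 + 9.4594 \cdot 10^{-7} i$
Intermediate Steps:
$P{\left(D \right)} = - 4 i \sqrt{21}$ ($P{\left(D \right)} = - 4 \sqrt{-17 - 4} = - 4 \sqrt{-21} = - 4 i \sqrt{21}$)
$S = -4402$ ($S = 63 - 4465 = -4402$)
$\frac{1}{S + P{\left(\left(z + 5\right)^{2} \right)}} = \frac{1}{-4402 - 4 i \sqrt{21}}$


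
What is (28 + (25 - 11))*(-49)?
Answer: -2058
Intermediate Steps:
(28 + (25 - 11))*(-49) = (28 + 14)*(-49) = 42*(-49) = -2058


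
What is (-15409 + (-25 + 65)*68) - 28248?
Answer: -40937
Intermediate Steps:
(-15409 + (-25 + 65)*68) - 28248 = (-15409 + 40*68) - 28248 = (-15409 + 2720) - 28248 = -12689 - 28248 = -40937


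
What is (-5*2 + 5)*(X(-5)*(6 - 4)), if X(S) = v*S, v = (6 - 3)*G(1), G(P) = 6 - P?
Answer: 750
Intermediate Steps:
v = 15 (v = (6 - 3)*(6 - 1*1) = 3*(6 - 1) = 3*5 = 15)
X(S) = 15*S
(-5*2 + 5)*(X(-5)*(6 - 4)) = (-5*2 + 5)*((15*(-5))*(6 - 4)) = (-10 + 5)*(-75*2) = -5*(-150) = 750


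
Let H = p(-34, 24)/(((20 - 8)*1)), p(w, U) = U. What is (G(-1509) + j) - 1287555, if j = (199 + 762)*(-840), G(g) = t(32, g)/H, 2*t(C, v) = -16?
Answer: -2094799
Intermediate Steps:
t(C, v) = -8 (t(C, v) = (½)*(-16) = -8)
H = 2 (H = 24/(((20 - 8)*1)) = 24/((12*1)) = 24/12 = 24*(1/12) = 2)
G(g) = -4 (G(g) = -8/2 = -8*½ = -4)
j = -807240 (j = 961*(-840) = -807240)
(G(-1509) + j) - 1287555 = (-4 - 807240) - 1287555 = -807244 - 1287555 = -2094799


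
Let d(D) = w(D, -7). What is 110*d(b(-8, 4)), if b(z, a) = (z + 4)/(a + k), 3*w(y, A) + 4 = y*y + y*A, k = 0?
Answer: 440/3 ≈ 146.67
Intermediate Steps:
w(y, A) = -4/3 + y²/3 + A*y/3 (w(y, A) = -4/3 + (y*y + y*A)/3 = -4/3 + (y² + A*y)/3 = -4/3 + (y²/3 + A*y/3) = -4/3 + y²/3 + A*y/3)
b(z, a) = (4 + z)/a (b(z, a) = (z + 4)/(a + 0) = (4 + z)/a)
d(D) = -4/3 - 7*D/3 + D²/3 (d(D) = -4/3 + D²/3 + (⅓)*(-7)*D = -4/3 + D²/3 - 7*D/3 = -4/3 - 7*D/3 + D²/3)
110*d(b(-8, 4)) = 110*(-4/3 - 7*(4 - 8)/(3*4) + ((4 - 8)/4)²/3) = 110*(-4/3 - 7*(-4)/12 + ((¼)*(-4))²/3) = 110*(-4/3 - 7/3*(-1) + (⅓)*(-1)²) = 110*(-4/3 + 7/3 + (⅓)*1) = 110*(-4/3 + 7/3 + ⅓) = 110*(4/3) = 440/3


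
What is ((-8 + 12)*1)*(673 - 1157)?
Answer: -1936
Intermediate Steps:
((-8 + 12)*1)*(673 - 1157) = (4*1)*(-484) = 4*(-484) = -1936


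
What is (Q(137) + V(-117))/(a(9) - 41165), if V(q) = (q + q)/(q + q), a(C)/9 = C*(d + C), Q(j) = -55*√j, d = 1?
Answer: -1/40355 + 11*√137/8071 ≈ 0.015928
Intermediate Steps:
a(C) = 9*C*(1 + C) (a(C) = 9*(C*(1 + C)) = 9*C*(1 + C))
V(q) = 1 (V(q) = (2*q)/((2*q)) = (2*q)*(1/(2*q)) = 1)
(Q(137) + V(-117))/(a(9) - 41165) = (-55*√137 + 1)/(9*9*(1 + 9) - 41165) = (1 - 55*√137)/(9*9*10 - 41165) = (1 - 55*√137)/(810 - 41165) = (1 - 55*√137)/(-40355) = (1 - 55*√137)*(-1/40355) = -1/40355 + 11*√137/8071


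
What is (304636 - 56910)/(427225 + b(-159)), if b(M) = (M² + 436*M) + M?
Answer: 247726/383023 ≈ 0.64677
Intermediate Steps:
b(M) = M² + 437*M
(304636 - 56910)/(427225 + b(-159)) = (304636 - 56910)/(427225 - 159*(437 - 159)) = 247726/(427225 - 159*278) = 247726/(427225 - 44202) = 247726/383023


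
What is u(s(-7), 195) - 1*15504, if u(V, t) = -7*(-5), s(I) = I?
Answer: -15469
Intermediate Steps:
u(V, t) = 35
u(s(-7), 195) - 1*15504 = 35 - 1*15504 = 35 - 15504 = -15469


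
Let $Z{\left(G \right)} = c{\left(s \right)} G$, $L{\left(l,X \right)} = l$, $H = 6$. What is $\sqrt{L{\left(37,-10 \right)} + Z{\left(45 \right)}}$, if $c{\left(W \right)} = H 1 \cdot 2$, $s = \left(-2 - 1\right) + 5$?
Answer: $\sqrt{577} \approx 24.021$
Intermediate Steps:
$s = 2$ ($s = -3 + 5 = 2$)
$c{\left(W \right)} = 12$ ($c{\left(W \right)} = 6 \cdot 1 \cdot 2 = 6 \cdot 2 = 12$)
$Z{\left(G \right)} = 12 G$
$\sqrt{L{\left(37,-10 \right)} + Z{\left(45 \right)}} = \sqrt{37 + 12 \cdot 45} = \sqrt{37 + 540} = \sqrt{577}$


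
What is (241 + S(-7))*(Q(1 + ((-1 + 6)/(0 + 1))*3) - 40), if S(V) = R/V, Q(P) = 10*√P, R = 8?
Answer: 0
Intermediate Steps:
S(V) = 8/V
(241 + S(-7))*(Q(1 + ((-1 + 6)/(0 + 1))*3) - 40) = (241 + 8/(-7))*(10*√(1 + ((-1 + 6)/(0 + 1))*3) - 40) = (241 + 8*(-⅐))*(10*√(1 + (5/1)*3) - 40) = (241 - 8/7)*(10*√(1 + (5*1)*3) - 40) = 1679*(10*√(1 + 5*3) - 40)/7 = 1679*(10*√(1 + 15) - 40)/7 = 1679*(10*√16 - 40)/7 = 1679*(10*4 - 40)/7 = 1679*(40 - 40)/7 = (1679/7)*0 = 0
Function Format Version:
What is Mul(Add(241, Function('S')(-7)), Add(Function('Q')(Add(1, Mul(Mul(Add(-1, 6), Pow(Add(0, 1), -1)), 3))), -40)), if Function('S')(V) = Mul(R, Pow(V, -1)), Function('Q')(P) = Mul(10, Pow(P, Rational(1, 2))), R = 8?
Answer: 0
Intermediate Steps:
Function('S')(V) = Mul(8, Pow(V, -1))
Mul(Add(241, Function('S')(-7)), Add(Function('Q')(Add(1, Mul(Mul(Add(-1, 6), Pow(Add(0, 1), -1)), 3))), -40)) = Mul(Add(241, Mul(8, Pow(-7, -1))), Add(Mul(10, Pow(Add(1, Mul(Mul(Add(-1, 6), Pow(Add(0, 1), -1)), 3)), Rational(1, 2))), -40)) = Mul(Add(241, Mul(8, Rational(-1, 7))), Add(Mul(10, Pow(Add(1, Mul(Mul(5, Pow(1, -1)), 3)), Rational(1, 2))), -40)) = Mul(Add(241, Rational(-8, 7)), Add(Mul(10, Pow(Add(1, Mul(Mul(5, 1), 3)), Rational(1, 2))), -40)) = Mul(Rational(1679, 7), Add(Mul(10, Pow(Add(1, Mul(5, 3)), Rational(1, 2))), -40)) = Mul(Rational(1679, 7), Add(Mul(10, Pow(Add(1, 15), Rational(1, 2))), -40)) = Mul(Rational(1679, 7), Add(Mul(10, Pow(16, Rational(1, 2))), -40)) = Mul(Rational(1679, 7), Add(Mul(10, 4), -40)) = Mul(Rational(1679, 7), Add(40, -40)) = Mul(Rational(1679, 7), 0) = 0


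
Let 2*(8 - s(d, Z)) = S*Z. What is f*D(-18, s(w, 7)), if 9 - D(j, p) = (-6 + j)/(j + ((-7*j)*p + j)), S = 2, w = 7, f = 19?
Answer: 2641/15 ≈ 176.07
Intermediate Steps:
s(d, Z) = 8 - Z
D(j, p) = 9 - (-6 + j)/(2*j - 7*j*p) (D(j, p) = 9 - (-6 + j)/(j + ((-7*j)*p + j)) = 9 - (-6 + j)/(j + (-7*j*p + j)) = 9 - (-6 + j)/(j + (j - 7*j*p)) = 9 - (-6 + j)/(2*j - 7*j*p))
f*D(-18, s(w, 7)) = 19*((-6 - 17*(-18) + 63*(-18)*(8 - 1*7))/((-18)*(-2 + 7*(8 - 1*7)))) = 19*(-(-6 + 306 + 63*(-18)*(8 - 7))/(18*(-2 + 7*(8 - 7)))) = 19*(-(-6 + 306 + 63*(-18)*1)/(18*(-2 + 7*1))) = 19*(-(-6 + 306 - 1134)/(18*(-2 + 7))) = 19*(-1/18*(-834)/5) = 19*(-1/18*⅕*(-834)) = 19*(139/15) = 2641/15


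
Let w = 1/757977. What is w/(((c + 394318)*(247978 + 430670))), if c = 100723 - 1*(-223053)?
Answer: 1/369387248478987024 ≈ 2.7072e-18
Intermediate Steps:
c = 323776 (c = 100723 + 223053 = 323776)
w = 1/757977 ≈ 1.3193e-6
w/(((c + 394318)*(247978 + 430670))) = 1/(757977*(((323776 + 394318)*(247978 + 430670)))) = 1/(757977*((718094*678648))) = (1/757977)/487333056912 = (1/757977)*(1/487333056912) = 1/369387248478987024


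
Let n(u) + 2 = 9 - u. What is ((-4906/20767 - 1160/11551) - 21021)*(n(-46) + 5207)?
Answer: -26524024388264580/239879617 ≈ -1.1057e+8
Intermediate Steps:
n(u) = 7 - u (n(u) = -2 + (9 - u) = 7 - u)
((-4906/20767 - 1160/11551) - 21021)*(n(-46) + 5207) = ((-4906/20767 - 1160/11551) - 21021)*((7 - 1*(-46)) + 5207) = ((-4906*1/20767 - 1160*1/11551) - 21021)*((7 + 46) + 5207) = ((-4906/20767 - 1160/11551) - 21021)*(53 + 5207) = (-80758926/239879617 - 21021)*5260 = -5042590187883/239879617*5260 = -26524024388264580/239879617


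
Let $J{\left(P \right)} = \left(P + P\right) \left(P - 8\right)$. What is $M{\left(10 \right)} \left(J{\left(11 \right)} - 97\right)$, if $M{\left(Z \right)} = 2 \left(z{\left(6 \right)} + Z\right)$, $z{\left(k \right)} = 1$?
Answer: $-682$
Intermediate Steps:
$J{\left(P \right)} = 2 P \left(-8 + P\right)$
$M{\left(Z \right)} = 2 + 2 Z$ ($M{\left(Z \right)} = 2 \left(1 + Z\right) = 2 + 2 Z$)
$M{\left(10 \right)} \left(J{\left(11 \right)} - 97\right) = \left(2 + 2 \cdot 10\right) \left(2 \cdot 11 \left(-8 + 11\right) - 97\right) = \left(2 + 20\right) \left(2 \cdot 11 \cdot 3 - 97\right) = 22 \left(66 - 97\right) = 22 \left(-31\right) = -682$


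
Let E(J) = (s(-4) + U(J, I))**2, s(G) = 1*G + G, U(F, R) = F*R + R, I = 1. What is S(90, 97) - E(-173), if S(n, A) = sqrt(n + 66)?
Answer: -32400 + 2*sqrt(39) ≈ -32388.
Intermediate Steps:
U(F, R) = R + F*R
s(G) = 2*G (s(G) = G + G = 2*G)
S(n, A) = sqrt(66 + n)
E(J) = (-7 + J)**2 (E(J) = (2*(-4) + 1*(1 + J))**2 = (-8 + (1 + J))**2 = (-7 + J)**2)
S(90, 97) - E(-173) = sqrt(66 + 90) - (-7 - 173)**2 = sqrt(156) - 1*(-180)**2 = 2*sqrt(39) - 1*32400 = 2*sqrt(39) - 32400 = -32400 + 2*sqrt(39)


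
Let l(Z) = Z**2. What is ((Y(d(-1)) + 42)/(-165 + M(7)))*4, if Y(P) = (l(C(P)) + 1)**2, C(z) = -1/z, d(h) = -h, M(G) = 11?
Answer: -92/77 ≈ -1.1948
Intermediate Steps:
Y(P) = (1 + P**(-2))**2 (Y(P) = ((-1/P)**2 + 1)**2 = (P**(-2) + 1)**2 = (1 + P**(-2))**2)
((Y(d(-1)) + 42)/(-165 + M(7)))*4 = (((1 + (-1*(-1))**2)**2/(-1*(-1))**4 + 42)/(-165 + 11))*4 = (((1 + 1**2)**2/1**4 + 42)/(-154))*4 = ((1*(1 + 1)**2 + 42)*(-1/154))*4 = ((1*2**2 + 42)*(-1/154))*4 = ((1*4 + 42)*(-1/154))*4 = ((4 + 42)*(-1/154))*4 = (46*(-1/154))*4 = -23/77*4 = -92/77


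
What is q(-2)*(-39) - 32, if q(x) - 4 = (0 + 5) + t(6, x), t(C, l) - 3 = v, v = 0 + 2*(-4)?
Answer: -188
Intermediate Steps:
v = -8 (v = 0 - 8 = -8)
t(C, l) = -5 (t(C, l) = 3 - 8 = -5)
q(x) = 4 (q(x) = 4 + ((0 + 5) - 5) = 4 + (5 - 5) = 4 + 0 = 4)
q(-2)*(-39) - 32 = 4*(-39) - 32 = -156 - 32 = -188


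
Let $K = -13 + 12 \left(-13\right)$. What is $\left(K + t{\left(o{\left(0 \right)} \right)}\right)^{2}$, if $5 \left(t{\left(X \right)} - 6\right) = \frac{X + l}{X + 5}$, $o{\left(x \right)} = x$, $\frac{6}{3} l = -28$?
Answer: $\frac{16719921}{625} \approx 26752.0$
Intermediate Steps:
$l = -14$ ($l = \frac{1}{2} \left(-28\right) = -14$)
$t{\left(X \right)} = 6 + \frac{-14 + X}{5 \left(5 + X\right)}$ ($t{\left(X \right)} = 6 + \frac{\left(X - 14\right) \frac{1}{X + 5}}{5} = 6 + \frac{\left(-14 + X\right) \frac{1}{5 + X}}{5} = 6 + \frac{\frac{1}{5 + X} \left(-14 + X\right)}{5} = 6 + \frac{-14 + X}{5 \left(5 + X\right)}$)
$K = -169$ ($K = -13 - 156 = -169$)
$\left(K + t{\left(o{\left(0 \right)} \right)}\right)^{2} = \left(-169 + \frac{136 + 31 \cdot 0}{5 \left(5 + 0\right)}\right)^{2} = \left(-169 + \frac{136 + 0}{5 \cdot 5}\right)^{2} = \left(-169 + \frac{1}{5} \cdot \frac{1}{5} \cdot 136\right)^{2} = \left(-169 + \frac{136}{25}\right)^{2} = \left(- \frac{4089}{25}\right)^{2} = \frac{16719921}{625}$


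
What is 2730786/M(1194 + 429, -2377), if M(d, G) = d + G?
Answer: -1365393/377 ≈ -3621.7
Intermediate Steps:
M(d, G) = G + d
2730786/M(1194 + 429, -2377) = 2730786/(-2377 + (1194 + 429)) = 2730786/(-2377 + 1623) = 2730786/(-754) = 2730786*(-1/754) = -1365393/377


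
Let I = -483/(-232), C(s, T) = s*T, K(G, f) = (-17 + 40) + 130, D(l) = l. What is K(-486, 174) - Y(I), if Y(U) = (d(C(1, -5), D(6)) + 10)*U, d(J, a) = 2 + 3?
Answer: 28251/232 ≈ 121.77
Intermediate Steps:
K(G, f) = 153 (K(G, f) = 23 + 130 = 153)
C(s, T) = T*s
I = 483/232 (I = -483*(-1/232) = 483/232 ≈ 2.0819)
d(J, a) = 5
Y(U) = 15*U (Y(U) = (5 + 10)*U = 15*U)
K(-486, 174) - Y(I) = 153 - 15*483/232 = 153 - 1*7245/232 = 153 - 7245/232 = 28251/232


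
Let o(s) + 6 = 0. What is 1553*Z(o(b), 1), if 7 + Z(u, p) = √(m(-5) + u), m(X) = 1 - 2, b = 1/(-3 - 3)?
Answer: -10871 + 1553*I*√7 ≈ -10871.0 + 4108.9*I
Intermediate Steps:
b = -⅙ (b = 1/(-6) = -⅙ ≈ -0.16667)
o(s) = -6 (o(s) = -6 + 0 = -6)
m(X) = -1
Z(u, p) = -7 + √(-1 + u)
1553*Z(o(b), 1) = 1553*(-7 + √(-1 - 6)) = 1553*(-7 + √(-7)) = 1553*(-7 + I*√7) = -10871 + 1553*I*√7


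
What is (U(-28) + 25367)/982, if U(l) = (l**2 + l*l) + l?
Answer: 26907/982 ≈ 27.400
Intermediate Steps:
U(l) = l + 2*l**2 (U(l) = (l**2 + l**2) + l = 2*l**2 + l = l + 2*l**2)
(U(-28) + 25367)/982 = (-28*(1 + 2*(-28)) + 25367)/982 = (-28*(1 - 56) + 25367)*(1/982) = (-28*(-55) + 25367)*(1/982) = (1540 + 25367)*(1/982) = 26907*(1/982) = 26907/982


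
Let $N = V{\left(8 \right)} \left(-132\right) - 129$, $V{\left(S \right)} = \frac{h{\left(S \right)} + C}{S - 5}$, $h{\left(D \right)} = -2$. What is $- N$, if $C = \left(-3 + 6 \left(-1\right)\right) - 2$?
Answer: $-443$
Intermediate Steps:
$C = -11$ ($C = \left(-3 - 6\right) - 2 = -9 - 2 = -11$)
$V{\left(S \right)} = - \frac{13}{-5 + S}$ ($V{\left(S \right)} = \frac{-2 - 11}{S - 5} = - \frac{13}{-5 + S}$)
$N = 443$ ($N = - \frac{13}{-5 + 8} \left(-132\right) - 129 = - \frac{13}{3} \left(-132\right) - 129 = \left(-13\right) \frac{1}{3} \left(-132\right) - 129 = \left(- \frac{13}{3}\right) \left(-132\right) - 129 = 572 - 129 = 443$)
$- N = \left(-1\right) 443 = -443$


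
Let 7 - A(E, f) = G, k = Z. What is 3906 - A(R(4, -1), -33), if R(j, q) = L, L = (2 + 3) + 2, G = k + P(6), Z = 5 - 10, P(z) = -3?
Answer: 3891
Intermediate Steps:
Z = -5
k = -5
G = -8 (G = -5 - 3 = -8)
L = 7 (L = 5 + 2 = 7)
R(j, q) = 7
A(E, f) = 15 (A(E, f) = 7 - 1*(-8) = 7 + 8 = 15)
3906 - A(R(4, -1), -33) = 3906 - 1*15 = 3906 - 15 = 3891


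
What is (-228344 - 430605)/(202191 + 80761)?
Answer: -658949/282952 ≈ -2.3288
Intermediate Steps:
(-228344 - 430605)/(202191 + 80761) = -658949/282952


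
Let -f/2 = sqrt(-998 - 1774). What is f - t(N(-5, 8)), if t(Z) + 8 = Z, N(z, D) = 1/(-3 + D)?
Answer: 39/5 - 12*I*sqrt(77) ≈ 7.8 - 105.3*I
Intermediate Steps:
t(Z) = -8 + Z
f = -12*I*sqrt(77) (f = -2*sqrt(-998 - 1774) = -12*I*sqrt(77) ≈ -105.3*I)
f - t(N(-5, 8)) = -12*I*sqrt(77) - (-8 + 1/(-3 + 8)) = -12*I*sqrt(77) - (-8 + 1/5) = -12*I*sqrt(77) - 1*(-39/5) = -12*I*sqrt(77) + 39/5 = 39/5 - 12*I*sqrt(77)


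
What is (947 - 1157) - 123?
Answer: -333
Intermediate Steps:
(947 - 1157) - 123 = -210 - 123 = -333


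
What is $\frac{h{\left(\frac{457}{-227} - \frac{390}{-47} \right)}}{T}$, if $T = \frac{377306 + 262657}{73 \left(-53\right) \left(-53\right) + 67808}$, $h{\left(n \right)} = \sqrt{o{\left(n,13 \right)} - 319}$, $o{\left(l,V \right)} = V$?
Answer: $\frac{90955 i \sqrt{34}}{71107} \approx 7.4585 i$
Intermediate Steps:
$h{\left(n \right)} = 3 i \sqrt{34}$ ($h{\left(n \right)} = \sqrt{13 - 319} = \sqrt{-306} = 3 i \sqrt{34}$)
$T = \frac{213321}{90955}$ ($T = \frac{639963}{\left(-3869\right) \left(-53\right) + 67808} = \frac{639963}{205057 + 67808} = \frac{639963}{272865} = 639963 \cdot \frac{1}{272865} = \frac{213321}{90955} \approx 2.3453$)
$\frac{h{\left(\frac{457}{-227} - \frac{390}{-47} \right)}}{T} = \frac{3 i \sqrt{34}}{\frac{213321}{90955}} = 3 i \sqrt{34} \cdot \frac{90955}{213321} = \frac{90955 i \sqrt{34}}{71107}$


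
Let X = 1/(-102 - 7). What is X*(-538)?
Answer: 538/109 ≈ 4.9358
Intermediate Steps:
X = -1/109 (X = 1/(-109) = -1/109 ≈ -0.0091743)
X*(-538) = -1/109*(-538) = 538/109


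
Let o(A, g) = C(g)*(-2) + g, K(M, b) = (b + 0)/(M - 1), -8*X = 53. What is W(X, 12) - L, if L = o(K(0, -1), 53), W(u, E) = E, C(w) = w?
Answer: 65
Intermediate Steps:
X = -53/8 (X = -1/8*53 = -53/8 ≈ -6.6250)
K(M, b) = b/(-1 + M)
o(A, g) = -g (o(A, g) = g*(-2) + g = -2*g + g = -g)
L = -53 (L = -1*53 = -53)
W(X, 12) - L = 12 - 1*(-53) = 12 + 53 = 65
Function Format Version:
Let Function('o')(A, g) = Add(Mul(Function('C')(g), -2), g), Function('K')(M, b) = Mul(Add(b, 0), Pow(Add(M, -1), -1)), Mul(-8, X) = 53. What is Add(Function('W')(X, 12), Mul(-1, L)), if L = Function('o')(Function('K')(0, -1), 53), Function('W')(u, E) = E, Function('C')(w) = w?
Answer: 65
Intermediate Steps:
X = Rational(-53, 8) (X = Mul(Rational(-1, 8), 53) = Rational(-53, 8) ≈ -6.6250)
Function('K')(M, b) = Mul(b, Pow(Add(-1, M), -1))
Function('o')(A, g) = Mul(-1, g) (Function('o')(A, g) = Add(Mul(g, -2), g) = Add(Mul(-2, g), g) = Mul(-1, g))
L = -53 (L = Mul(-1, 53) = -53)
Add(Function('W')(X, 12), Mul(-1, L)) = Add(12, Mul(-1, -53)) = Add(12, 53) = 65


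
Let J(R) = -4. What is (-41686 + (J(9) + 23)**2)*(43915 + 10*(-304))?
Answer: -1689159375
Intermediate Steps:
(-41686 + (J(9) + 23)**2)*(43915 + 10*(-304)) = (-41686 + (-4 + 23)**2)*(43915 + 10*(-304)) = (-41686 + 19**2)*(43915 - 3040) = (-41686 + 361)*40875 = -41325*40875 = -1689159375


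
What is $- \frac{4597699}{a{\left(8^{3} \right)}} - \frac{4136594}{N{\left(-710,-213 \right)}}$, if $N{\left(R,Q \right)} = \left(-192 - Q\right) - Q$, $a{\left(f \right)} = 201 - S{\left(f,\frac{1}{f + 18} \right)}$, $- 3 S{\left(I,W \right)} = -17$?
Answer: $- \frac{2825814391}{68562} \approx -41215.0$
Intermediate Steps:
$S{\left(I,W \right)} = \frac{17}{3}$ ($S{\left(I,W \right)} = \left(- \frac{1}{3}\right) \left(-17\right) = \frac{17}{3}$)
$a{\left(f \right)} = \frac{586}{3}$ ($a{\left(f \right)} = 201 - \frac{17}{3} = \frac{586}{3}$)
$N{\left(R,Q \right)} = -192 - 2 Q$
$- \frac{4597699}{a{\left(8^{3} \right)}} - \frac{4136594}{N{\left(-710,-213 \right)}} = - \frac{4597699}{\frac{586}{3}} - \frac{4136594}{-192 - -426} = \left(-4597699\right) \frac{3}{586} - \frac{4136594}{-192 + 426} = - \frac{13793097}{586} - \frac{4136594}{234} = - \frac{13793097}{586} - \frac{2068297}{117} = - \frac{2825814391}{68562}$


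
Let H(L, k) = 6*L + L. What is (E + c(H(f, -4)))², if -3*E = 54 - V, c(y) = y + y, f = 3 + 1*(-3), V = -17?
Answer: 5041/9 ≈ 560.11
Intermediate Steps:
f = 0 (f = 3 - 3 = 0)
H(L, k) = 7*L
c(y) = 2*y
E = -71/3 (E = -(54 - 1*(-17))/3 = -(54 + 17)/3 = -⅓*71 = -71/3 ≈ -23.667)
(E + c(H(f, -4)))² = (-71/3 + 2*(7*0))² = (-71/3 + 2*0)² = (-71/3 + 0)² = (-71/3)² = 5041/9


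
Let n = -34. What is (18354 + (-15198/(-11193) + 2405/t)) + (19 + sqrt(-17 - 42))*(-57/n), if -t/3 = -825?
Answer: 1154644177109/62792730 + 57*I*sqrt(59)/34 ≈ 18388.0 + 12.877*I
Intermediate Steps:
t = 2475 (t = -3*(-825) = 2475)
(18354 + (-15198/(-11193) + 2405/t)) + (19 + sqrt(-17 - 42))*(-57/n) = (18354 + (-15198/(-11193) + 2405/2475)) + (19 + sqrt(-17 - 42))*(-57/(-34)) = (18354 + (-15198*(-1/11193) + 2405*(1/2475))) + (19 + sqrt(-59))*(-57*(-1/34)) = (18354 + (5066/3731 + 481/495)) + (19 + I*sqrt(59))*(57/34) = (18354 + 4302281/1846845) + (1083/34 + 57*I*sqrt(59)/34) = 33901295411/1846845 + (1083/34 + 57*I*sqrt(59)/34) = 1154644177109/62792730 + 57*I*sqrt(59)/34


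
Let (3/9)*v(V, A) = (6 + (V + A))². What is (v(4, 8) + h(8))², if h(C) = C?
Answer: 960400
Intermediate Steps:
v(V, A) = 3*(6 + A + V)² (v(V, A) = 3*(6 + (V + A))² = 3*(6 + (A + V))² = 3*(6 + A + V)²)
(v(4, 8) + h(8))² = (3*(6 + 8 + 4)² + 8)² = (3*18² + 8)² = (3*324 + 8)² = (972 + 8)² = 980² = 960400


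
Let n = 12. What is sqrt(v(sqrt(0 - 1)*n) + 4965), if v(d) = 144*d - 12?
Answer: sqrt(4953 + 1728*I) ≈ 71.41 + 12.099*I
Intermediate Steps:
v(d) = -12 + 144*d
sqrt(v(sqrt(0 - 1)*n) + 4965) = sqrt((-12 + 144*(sqrt(0 - 1)*12)) + 4965) = sqrt((-12 + 144*(sqrt(-1)*12)) + 4965) = sqrt((-12 + 144*(I*12)) + 4965) = sqrt((-12 + 144*(12*I)) + 4965) = sqrt((-12 + 1728*I) + 4965) = sqrt(4953 + 1728*I)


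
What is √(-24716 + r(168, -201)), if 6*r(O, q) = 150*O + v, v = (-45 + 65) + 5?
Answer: I*√738426/6 ≈ 143.22*I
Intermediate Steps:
v = 25 (v = 20 + 5 = 25)
r(O, q) = 25/6 + 25*O (r(O, q) = (150*O + 25)/6 = (25 + 150*O)/6 = 25/6 + 25*O)
√(-24716 + r(168, -201)) = √(-24716 + (25/6 + 25*168)) = √(-24716 + (25/6 + 4200)) = √(-24716 + 25225/6) = √(-123071/6) = I*√738426/6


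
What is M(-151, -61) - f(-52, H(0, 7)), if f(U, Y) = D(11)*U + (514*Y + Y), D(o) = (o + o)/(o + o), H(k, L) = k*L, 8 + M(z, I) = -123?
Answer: -79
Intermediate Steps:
M(z, I) = -131 (M(z, I) = -8 - 123 = -131)
H(k, L) = L*k
D(o) = 1 (D(o) = (2*o)/((2*o)) = (2*o)*(1/(2*o)) = 1)
f(U, Y) = U + 515*Y (f(U, Y) = 1*U + (514*Y + Y) = U + 515*Y)
M(-151, -61) - f(-52, H(0, 7)) = -131 - (-52 + 515*(7*0)) = -131 - (-52 + 515*0) = -131 - (-52 + 0) = -131 - 1*(-52) = -131 + 52 = -79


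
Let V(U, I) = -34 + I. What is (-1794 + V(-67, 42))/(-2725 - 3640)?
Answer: 94/335 ≈ 0.28060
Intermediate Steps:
(-1794 + V(-67, 42))/(-2725 - 3640) = (-1794 + (-34 + 42))/(-2725 - 3640) = (-1794 + 8)/(-6365) = -1786*(-1/6365) = 94/335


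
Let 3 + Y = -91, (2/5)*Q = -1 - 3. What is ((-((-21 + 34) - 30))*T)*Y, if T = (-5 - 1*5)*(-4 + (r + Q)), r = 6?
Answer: -127840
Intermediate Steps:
Q = -10 (Q = 5*(-1 - 3)/2 = (5/2)*(-4) = -10)
Y = -94 (Y = -3 - 91 = -94)
T = 80 (T = (-5 - 1*5)*(-4 + (6 - 10)) = (-5 - 5)*(-4 - 4) = -10*(-8) = 80)
((-((-21 + 34) - 30))*T)*Y = (-((-21 + 34) - 30)*80)*(-94) = (-(13 - 30)*80)*(-94) = (-1*(-17)*80)*(-94) = (17*80)*(-94) = 1360*(-94) = -127840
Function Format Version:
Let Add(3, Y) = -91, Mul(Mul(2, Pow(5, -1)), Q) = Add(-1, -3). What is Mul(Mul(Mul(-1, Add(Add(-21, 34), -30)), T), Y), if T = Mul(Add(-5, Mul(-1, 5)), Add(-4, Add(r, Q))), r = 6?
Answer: -127840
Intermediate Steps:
Q = -10 (Q = Mul(Rational(5, 2), Add(-1, -3)) = Mul(Rational(5, 2), -4) = -10)
Y = -94 (Y = Add(-3, -91) = -94)
T = 80 (T = Mul(Add(-5, Mul(-1, 5)), Add(-4, Add(6, -10))) = Mul(Add(-5, -5), Add(-4, -4)) = Mul(-10, -8) = 80)
Mul(Mul(Mul(-1, Add(Add(-21, 34), -30)), T), Y) = Mul(Mul(Mul(-1, Add(Add(-21, 34), -30)), 80), -94) = Mul(Mul(Mul(-1, Add(13, -30)), 80), -94) = Mul(Mul(Mul(-1, -17), 80), -94) = Mul(Mul(17, 80), -94) = Mul(1360, -94) = -127840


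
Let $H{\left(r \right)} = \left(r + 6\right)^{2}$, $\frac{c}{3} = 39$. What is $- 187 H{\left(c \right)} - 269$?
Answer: $-2829392$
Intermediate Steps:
$c = 117$ ($c = 3 \cdot 39 = 117$)
$H{\left(r \right)} = \left(6 + r\right)^{2}$
$- 187 H{\left(c \right)} - 269 = - 187 \left(6 + 117\right)^{2} - 269 = - 187 \cdot 123^{2} - 269 = \left(-187\right) 15129 - 269 = -2829123 - 269 = -2829392$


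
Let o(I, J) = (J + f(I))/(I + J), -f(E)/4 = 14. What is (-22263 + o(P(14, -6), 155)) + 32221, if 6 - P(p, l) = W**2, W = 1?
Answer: 1593379/160 ≈ 9958.6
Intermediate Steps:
P(p, l) = 5 (P(p, l) = 6 - 1*1**2 = 6 - 1*1 = 6 - 1 = 5)
f(E) = -56 (f(E) = -4*14 = -56)
o(I, J) = (-56 + J)/(I + J) (o(I, J) = (J - 56)/(I + J) = (-56 + J)/(I + J))
(-22263 + o(P(14, -6), 155)) + 32221 = (-22263 + (-56 + 155)/(5 + 155)) + 32221 = (-22263 + 99/160) + 32221 = -3561981/160 + 32221 = 1593379/160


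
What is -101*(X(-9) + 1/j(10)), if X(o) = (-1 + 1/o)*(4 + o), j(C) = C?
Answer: -51409/90 ≈ -571.21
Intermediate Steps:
-101*(X(-9) + 1/j(10)) = -101*((-3 - 1*(-9) + 4/(-9)) + 1/10) = -101*((-3 + 9 + 4*(-⅑)) + ⅒) = -101*((-3 + 9 - 4/9) + ⅒) = -101*(50/9 + ⅒) = -101*509/90 = -51409/90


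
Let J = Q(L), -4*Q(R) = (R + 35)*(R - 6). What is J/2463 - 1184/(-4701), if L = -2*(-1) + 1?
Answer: 2033447/7719042 ≈ 0.26343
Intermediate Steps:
L = 3 (L = 2 + 1 = 3)
Q(R) = -(-6 + R)*(35 + R)/4 (Q(R) = -(R + 35)*(R - 6)/4 = -(35 + R)*(-6 + R)/4 = -(-6 + R)*(35 + R)/4)
J = 57/2 (J = 105/2 - 29/4*3 - ¼*3² = 105/2 - 87/4 - ¼*9 = 105/2 - 87/4 - 9/4 = 57/2 ≈ 28.500)
J/2463 - 1184/(-4701) = (57/2)/2463 - 1184/(-4701) = (57/2)*(1/2463) - 1184*(-1/4701) = 19/1642 + 1184/4701 = 2033447/7719042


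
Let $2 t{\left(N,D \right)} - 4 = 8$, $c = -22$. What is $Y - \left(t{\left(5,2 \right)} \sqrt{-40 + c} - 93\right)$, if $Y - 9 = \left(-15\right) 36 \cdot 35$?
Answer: $-18798 - 6 i \sqrt{62} \approx -18798.0 - 47.244 i$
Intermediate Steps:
$t{\left(N,D \right)} = 6$ ($t{\left(N,D \right)} = 2 + \frac{1}{2} \cdot 8 = 2 + 4 = 6$)
$Y = -18891$ ($Y = 9 + \left(-15\right) 36 \cdot 35 = 9 - 18900 = -18891$)
$Y - \left(t{\left(5,2 \right)} \sqrt{-40 + c} - 93\right) = -18891 - \left(6 \sqrt{-40 - 22} - 93\right) = -18891 - \left(6 \sqrt{-62} - 93\right) = -18891 - \left(6 i \sqrt{62} - 93\right) = -18891 - \left(-93 + 6 i \sqrt{62}\right) = -18891 + \left(93 - 6 i \sqrt{62}\right) = -18798 - 6 i \sqrt{62}$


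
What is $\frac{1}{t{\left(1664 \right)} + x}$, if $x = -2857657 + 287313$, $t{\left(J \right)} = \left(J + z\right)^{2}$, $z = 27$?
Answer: $\frac{1}{289137} \approx 3.4586 \cdot 10^{-6}$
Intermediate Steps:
$t{\left(J \right)} = \left(27 + J\right)^{2}$ ($t{\left(J \right)} = \left(J + 27\right)^{2} = \left(27 + J\right)^{2}$)
$x = -2570344$
$\frac{1}{t{\left(1664 \right)} + x} = \frac{1}{\left(27 + 1664\right)^{2} - 2570344} = \frac{1}{1691^{2} - 2570344} = \frac{1}{2859481 - 2570344} = \frac{1}{289137}$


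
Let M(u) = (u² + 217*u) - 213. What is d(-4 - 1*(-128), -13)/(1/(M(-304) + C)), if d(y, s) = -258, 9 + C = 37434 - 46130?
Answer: -4522740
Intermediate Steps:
C = -8705 (C = -9 + (37434 - 46130) = -9 - 8696 = -8705)
M(u) = -213 + u² + 217*u
d(-4 - 1*(-128), -13)/(1/(M(-304) + C)) = -258/(1/((-213 + (-304)² + 217*(-304)) - 8705)) = -258/(1/((-213 + 92416 - 65968) - 8705)) = -258/(1/(26235 - 8705)) = -258/(1/17530) = -258/1/17530 = -258*17530 = -4522740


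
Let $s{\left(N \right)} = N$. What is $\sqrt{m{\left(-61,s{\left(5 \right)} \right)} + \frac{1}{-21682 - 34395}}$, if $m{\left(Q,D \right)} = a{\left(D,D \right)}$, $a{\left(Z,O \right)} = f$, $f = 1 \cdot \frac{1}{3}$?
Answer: $\frac{23 \sqrt{17832486}}{168231} \approx 0.57733$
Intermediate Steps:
$f = \frac{1}{3}$ ($f = 1 \cdot \frac{1}{3} = \frac{1}{3} \approx 0.33333$)
$a{\left(Z,O \right)} = \frac{1}{3}$
$m{\left(Q,D \right)} = \frac{1}{3}$
$\sqrt{m{\left(-61,s{\left(5 \right)} \right)} + \frac{1}{-21682 - 34395}} = \sqrt{\frac{1}{3} + \frac{1}{-21682 - 34395}} = \sqrt{\frac{1}{3} + \frac{1}{-56077}} = \sqrt{\frac{1}{3} - \frac{1}{56077}} = \sqrt{\frac{56074}{168231}} = \frac{23 \sqrt{17832486}}{168231}$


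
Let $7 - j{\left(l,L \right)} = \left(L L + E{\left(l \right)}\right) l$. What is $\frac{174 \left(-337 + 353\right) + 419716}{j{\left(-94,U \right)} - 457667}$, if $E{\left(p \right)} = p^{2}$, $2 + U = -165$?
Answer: $\frac{42250}{299449} \approx 0.14109$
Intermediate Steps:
$U = -167$ ($U = -2 - 165 = -167$)
$j{\left(l,L \right)} = 7 - l \left(L^{2} + l^{2}\right)$ ($j{\left(l,L \right)} = 7 - \left(L L + l^{2}\right) l = 7 - \left(L^{2} + l^{2}\right) l = 7 - l \left(L^{2} + l^{2}\right)$)
$\frac{174 \left(-337 + 353\right) + 419716}{j{\left(-94,U \right)} - 457667} = \frac{174 \left(-337 + 353\right) + 419716}{\left(7 - \left(-94\right)^{3} - - 94 \left(-167\right)^{2}\right) - 457667} = \frac{174 \cdot 16 + 419716}{\left(7 - -830584 - \left(-94\right) 27889\right) - 457667} = \frac{2784 + 419716}{\left(7 + 830584 + 2621566\right) - 457667} = \frac{422500}{3452157 - 457667} = \frac{422500}{2994490} = 422500 \cdot \frac{1}{2994490} = \frac{42250}{299449}$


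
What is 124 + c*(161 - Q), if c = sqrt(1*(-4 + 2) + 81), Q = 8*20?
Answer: 124 + sqrt(79) ≈ 132.89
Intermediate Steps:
Q = 160
c = sqrt(79) (c = sqrt(1*(-2) + 81) = sqrt(-2 + 81) = sqrt(79) ≈ 8.8882)
124 + c*(161 - Q) = 124 + sqrt(79)*(161 - 1*160) = 124 + sqrt(79)*(161 - 160) = 124 + sqrt(79)*1 = 124 + sqrt(79)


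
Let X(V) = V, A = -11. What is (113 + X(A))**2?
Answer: 10404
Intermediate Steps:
(113 + X(A))**2 = (113 - 11)**2 = 102**2 = 10404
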